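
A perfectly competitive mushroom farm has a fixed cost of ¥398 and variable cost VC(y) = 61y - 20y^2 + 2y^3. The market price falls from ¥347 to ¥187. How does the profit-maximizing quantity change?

Output falls from 11 to 9

MC = 61 - 40y + 6y^2; the shutdown threshold is min AVC = ¥11 (at y = 5).
With P = ¥347 above the shutdown price, P = MC gives y = 11.
At P = ¥187 ≥ min AVC, set P = MC: y = 9. The firm stays open but cuts output.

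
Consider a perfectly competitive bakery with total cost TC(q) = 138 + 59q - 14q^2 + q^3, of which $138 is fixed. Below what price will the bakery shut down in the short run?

Short-run supply begins at min AVC. From VC = 59q - 14q^2 + q^3, AVC = 59 - 14q + q^2.
At the minimum of AVC, MC = AVC. MC = 59 - 28q + 3q^2; setting MC = AVC gives 2q^2 - 14q = 0, so q = 7. min AVC = 10.
For P < $10 the firm produces nothing.

$10 per unit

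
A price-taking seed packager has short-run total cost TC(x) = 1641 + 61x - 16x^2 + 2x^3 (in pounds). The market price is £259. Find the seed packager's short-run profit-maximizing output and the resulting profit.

Profit = -£21 at x = 9

AVC = 61 - 16x + 2x^2 has its minimum £29 at x = 4; price £259 clears that bar, so the firm operates.
MC = 61 - 32x + 6x^2. Setting P = MC and taking the root on the rising branch gives x* = 9.
TR = 259·9 = 2331. TC = 1641 + 711 = 2352. Profit = 2331 − 2352 = -£21.
By producing, the firm covers all variable cost plus £1620 of fixed cost; shutting down would lose the full £1641.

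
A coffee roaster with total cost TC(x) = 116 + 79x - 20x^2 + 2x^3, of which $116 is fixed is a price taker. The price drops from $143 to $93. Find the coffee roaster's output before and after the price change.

AVC = 79 - 20x + 2x^2, minimized at x = 5 where min AVC = $29. MC = 79 - 40x + 6x^2.
At P = $143 ≥ min AVC, set P = MC on the rising branch: x = 8.
At P = $93 ≥ min AVC, set P = MC: x = 7. The firm stays open but cuts output.

Output falls from 8 to 7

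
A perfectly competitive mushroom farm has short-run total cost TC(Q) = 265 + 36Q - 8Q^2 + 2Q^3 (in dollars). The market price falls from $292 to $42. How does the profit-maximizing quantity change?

MC = 36 - 16Q + 6Q^2; the shutdown threshold is min AVC = $28 (at Q = 2).
At P = $292 ≥ min AVC, set P = MC on the rising branch: Q = 8.
At P = $42 ≥ min AVC, set P = MC: Q = 3. The firm stays open but cuts output.

Output falls from 8 to 3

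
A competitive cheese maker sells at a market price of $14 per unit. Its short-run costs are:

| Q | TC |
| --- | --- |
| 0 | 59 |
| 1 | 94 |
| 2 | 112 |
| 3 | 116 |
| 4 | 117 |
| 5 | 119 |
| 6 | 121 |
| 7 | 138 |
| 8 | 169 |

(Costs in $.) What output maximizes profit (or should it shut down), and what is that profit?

Q = 6; profit = -$37

Profit at each row (π = 14Q − TC): Q=0: -59; Q=1: -80; Q=2: -84; Q=3: -74; Q=4: -61; Q=5: -49; Q=6: -37; Q=7: -40; Q=8: -57.
Profit is maximized at Q = 6. AVC there is 62/6 = $10.33 ≤ P, so producing beats shutting down (which would give -$59).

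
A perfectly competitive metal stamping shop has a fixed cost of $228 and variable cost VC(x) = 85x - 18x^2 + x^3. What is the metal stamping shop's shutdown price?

$4 per unit

Short-run supply begins at min AVC. From VC = 85x - 18x^2 + x^3, AVC = 85 - 18x + x^2.
At the minimum of AVC, MC = AVC. MC = 85 - 36x + 3x^2; setting MC = AVC gives 2x^2 - 18x = 0, so x = 9. min AVC = 4.
For P < $4 the firm produces nothing.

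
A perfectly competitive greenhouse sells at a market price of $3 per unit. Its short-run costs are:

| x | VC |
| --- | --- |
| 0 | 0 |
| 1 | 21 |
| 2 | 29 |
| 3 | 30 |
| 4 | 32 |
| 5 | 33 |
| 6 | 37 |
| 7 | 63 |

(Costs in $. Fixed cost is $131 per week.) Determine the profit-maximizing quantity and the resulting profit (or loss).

Compute π = P·x − TC at each output: x=0: -131; x=1: -149; x=2: -154; x=3: -152; x=4: -151; x=5: -149; x=6: -150; x=7: -173.
Profit is highest at x = 0. Equivalently, the lowest AVC in the table is 37/6 ≈ $6.17 at x = 6, and P = $3 falls below it — price never covers variable cost, so the firm shuts down and loses only its fixed cost.

x = 0 (shut down); profit = -$131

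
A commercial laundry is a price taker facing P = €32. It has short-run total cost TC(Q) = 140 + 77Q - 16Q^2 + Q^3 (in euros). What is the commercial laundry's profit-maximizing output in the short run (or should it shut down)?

Produce at Q = 9

Variable cost is VC = 77Q - 16Q^2 + Q^3, so AVC = VC/Q = 77 - 16Q + Q^2 and MC = dTC/dQ = 77 - 32Q + 3Q^2.
AVC hits its minimum where MC = AVC, at Q = 8, giving min AVC = 77 - 16·8 + 8^2 = €13.
Since P = €32 ≥ min AVC = €13, price covers variable cost and the firm should produce.
Solving P = MC: 45 - 32Q + 3Q^2 = 0 ⇒ Q = 5/3 or 9. On the upward-sloping branch, Q* = 9.
Check: AVC at Q = 9 is €14 ≤ P, so revenue covers variable cost.
Profit = P·Q − TC = 32·9 − 266 = €22.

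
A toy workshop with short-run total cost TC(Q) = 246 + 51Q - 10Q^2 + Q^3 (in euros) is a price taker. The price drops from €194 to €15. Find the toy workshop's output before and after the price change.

Output falls from 11 to 0 (the firm shuts down)

MC = 51 - 20Q + 3Q^2; the shutdown threshold is min AVC = €26 (at Q = 5).
With P = €194 above the shutdown price, P = MC gives Q = 11.
At P = €15 < min AVC = €26, price no longer covers variable cost at any output, so the firm shuts down: Q = 0.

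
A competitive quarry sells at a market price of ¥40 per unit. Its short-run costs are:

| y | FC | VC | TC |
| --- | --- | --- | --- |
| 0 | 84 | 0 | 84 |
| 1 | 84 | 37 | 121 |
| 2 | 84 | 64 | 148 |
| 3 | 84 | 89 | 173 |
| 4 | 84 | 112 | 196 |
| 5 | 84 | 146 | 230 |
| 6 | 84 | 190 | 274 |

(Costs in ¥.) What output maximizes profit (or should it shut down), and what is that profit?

Profit at each row (π = 40y − TC): y=0: -84; y=1: -81; y=2: -68; y=3: -53; y=4: -36; y=5: -30; y=6: -34.
Profit is maximized at y = 5. AVC there is 146/5 = ¥29.20 ≤ P, so producing beats shutting down (which would give -¥84).

y = 5; profit = -¥30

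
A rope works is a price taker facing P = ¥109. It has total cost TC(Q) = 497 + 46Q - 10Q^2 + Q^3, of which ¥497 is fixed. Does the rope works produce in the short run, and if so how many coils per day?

Produce at Q = 9

Variable cost is VC = 46Q - 10Q^2 + Q^3, so AVC = VC/Q = 46 - 10Q + Q^2 and MC = dTC/dQ = 46 - 20Q + 3Q^2.
AVC is minimized where dAVC/dQ = -10 + 2Q = 0, at Q = 5; min AVC = 46 - 10·5 + 5^2 = ¥21.
P = ¥109 exceeds min AVC = ¥21, so the firm stays open.
P = MC gives -63 - 20Q + 3Q^2 = 0, with roots -7/3 and 9. Take the larger (rising MC): Q* = 9.
Check: AVC at Q = 9 is ¥37 ≤ P, so revenue covers variable cost.
Profit = P·Q − TC = 109·9 − 830 = ¥151.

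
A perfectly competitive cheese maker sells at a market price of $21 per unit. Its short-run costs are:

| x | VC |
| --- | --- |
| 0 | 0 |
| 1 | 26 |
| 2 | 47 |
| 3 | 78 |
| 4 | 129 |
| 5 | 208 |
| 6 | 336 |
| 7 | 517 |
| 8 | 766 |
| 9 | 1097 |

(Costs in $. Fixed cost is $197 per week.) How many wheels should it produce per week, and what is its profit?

Tabulate TR − TC: x=0: -197; x=1: -202; x=2: -202; x=3: -212; x=4: -242; x=5: -300; x=6: -407; x=7: -567; x=8: -795; x=9: -1105.
Profit is highest at x = 0. Equivalently, the lowest AVC in the table is 47/2 ≈ $23.50 at x = 2, and P = $21 falls below it — price never covers variable cost, so the firm shuts down and loses only its fixed cost.

x = 0 (shut down); profit = -$197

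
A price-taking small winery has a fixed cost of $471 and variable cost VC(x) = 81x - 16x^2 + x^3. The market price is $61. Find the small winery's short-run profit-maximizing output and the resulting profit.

AVC = 81 - 16x + x^2; min AVC = $17 at x = 8. Since P = $61 ≥ min AVC, the firm produces.
With MC = 81 - 32x + 3x^2, P = MC on the upward-sloping part at x* = 10.
TR = 61·10 = 610. TC = 471 + 210 = 681. Profit = 610 − 681 = -$71.
Shutting down would mean losing the fixed cost of $471, so operating at a loss of $71 is better by $400.

Profit = -$71 at x = 10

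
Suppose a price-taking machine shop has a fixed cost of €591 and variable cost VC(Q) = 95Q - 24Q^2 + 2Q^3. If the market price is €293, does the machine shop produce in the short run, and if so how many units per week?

Produce at Q = 11

From TC, MC = TC'(Q) = 95 - 48Q + 6Q^2 and AVC = VC/Q = 95 - 24Q + 2Q^2.
AVC is minimized where dAVC/dQ = -24 + 4Q = 0, at Q = 6; min AVC = 95 - 24·6 + 2·6^2 = €23.
P = €293 exceeds min AVC = €23, so the firm stays open.
Set P = MC: 293 = 95 - 48Q + 6Q^2 → -198 - 48Q + 6Q^2 = 0. The roots are Q = -3 and Q = 11; the profit-maximizing output is on the rising part of MC, so Q* = 11.
Check: AVC at Q = 11 is €73 ≤ P, so revenue covers variable cost.
Profit = P·Q − TC = 293·11 − 1394 = €1829.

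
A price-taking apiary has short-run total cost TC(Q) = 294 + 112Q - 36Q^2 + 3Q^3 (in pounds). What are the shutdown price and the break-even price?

AVC = 112 - 36Q + 3Q^2; minimized at Q = 6, giving min AVC = £4. That is the shutdown price.
ATC = 294/Q + 112 - 36Q + 3Q^2. Setting dATC/dQ = −294/Q^2 − 36 + 6Q = 0 gives Q = 7 (since 6·7^3 − 36·7^2 = 294).
min ATC = 294/7 + 112 − 36·7 + 3·7^2 = £49. That is the break-even price.
For £4 ≤ P < £49 the firm produces at a loss; below £4 it shuts down.

Shutdown price = £4; break-even price = £49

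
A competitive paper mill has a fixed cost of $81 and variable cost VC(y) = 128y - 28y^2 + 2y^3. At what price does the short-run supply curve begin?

The shutdown price is the minimum of AVC. VC = 128y - 28y^2 + 2y^3, so AVC = 128 - 28y + 2y^2.
At the minimum of AVC, MC = AVC. MC = 128 - 56y + 6y^2; setting MC = AVC gives 4y^2 - 28y = 0, so y = 7. min AVC = 30.
So the shutdown price is $30.

$30 per unit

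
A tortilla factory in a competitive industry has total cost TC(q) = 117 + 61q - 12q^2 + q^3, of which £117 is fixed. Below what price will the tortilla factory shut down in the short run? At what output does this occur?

The shutdown price is the minimum of AVC. VC = 61q - 12q^2 + q^3, so AVC = 61 - 12q + q^2.
At the minimum of AVC, MC = AVC. MC = 61 - 24q + 3q^2; setting MC = AVC gives 2q^2 - 12q = 0, so q = 6. min AVC = 25.
The firm shuts down for any P below £25.

£25 per unit, at q = 6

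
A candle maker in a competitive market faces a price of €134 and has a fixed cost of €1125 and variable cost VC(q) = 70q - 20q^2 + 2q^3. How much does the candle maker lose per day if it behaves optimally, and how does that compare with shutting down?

Profit = -€357 at q = 8

AVC = 70 - 20q + 2q^2 has its minimum €20 at q = 5; price €134 clears that bar, so the firm operates.
MC = 70 - 40q + 6q^2. Setting P = MC and taking the root on the rising branch gives q* = 8.
TR = 134·8 = 1072. TC = 1125 + 304 = 1429. Profit = 1072 − 1429 = -€357.
By producing, the firm covers all variable cost plus €768 of fixed cost; shutting down would lose the full €1125.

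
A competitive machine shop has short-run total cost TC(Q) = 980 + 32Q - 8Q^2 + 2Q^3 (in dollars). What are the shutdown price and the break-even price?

Shutdown price = $24; break-even price = $214

AVC = 32 - 8Q + 2Q^2; minimized at Q = 2, giving min AVC = $24. That is the shutdown price.
ATC = 980/Q + 32 - 8Q + 2Q^2. Setting dATC/dQ = −980/Q^2 − 8 + 4Q = 0 gives Q = 7 (since 4·7^3 − 8·7^2 = 980).
min ATC = 980/7 + 32 − 8·7 + 2·7^2 = $214. That is the break-even price.
Between these two prices the firm operates at a loss; above $214 it earns a profit.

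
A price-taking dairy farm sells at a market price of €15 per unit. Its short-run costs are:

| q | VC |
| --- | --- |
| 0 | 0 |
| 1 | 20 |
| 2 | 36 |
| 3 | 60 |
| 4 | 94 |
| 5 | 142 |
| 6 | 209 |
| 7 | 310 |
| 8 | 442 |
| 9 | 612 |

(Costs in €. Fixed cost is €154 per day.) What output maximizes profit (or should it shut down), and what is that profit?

Profit at each row (π = 15q − TC): q=0: -154; q=1: -159; q=2: -160; q=3: -169; q=4: -188; q=5: -221; q=6: -273; q=7: -359; q=8: -476; q=9: -631.
Profit is highest at q = 0. Equivalently, the lowest AVC in the table is 36/2 ≈ €18 at q = 2, and P = €15 falls below it — price never covers variable cost, so the firm shuts down and loses only its fixed cost.

q = 0 (shut down); profit = -€154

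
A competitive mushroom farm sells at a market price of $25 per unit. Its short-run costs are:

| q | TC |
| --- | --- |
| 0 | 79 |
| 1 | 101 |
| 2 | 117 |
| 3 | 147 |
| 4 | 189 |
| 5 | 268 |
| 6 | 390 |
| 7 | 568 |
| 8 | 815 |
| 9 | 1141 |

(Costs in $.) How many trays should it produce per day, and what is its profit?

q = 2; profit = -$67

Compute π = P·q − TC at each output: q=0: -79; q=1: -76; q=2: -67; q=3: -72; q=4: -89; q=5: -143; q=6: -240; q=7: -393; q=8: -615; q=9: -916.
Profit is maximized at q = 2. AVC there is 38/2 = $19 ≤ P, so producing beats shutting down (which would give -$79).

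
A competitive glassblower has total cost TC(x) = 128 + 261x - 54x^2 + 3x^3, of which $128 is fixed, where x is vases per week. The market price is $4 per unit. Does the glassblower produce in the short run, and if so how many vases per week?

Shut down

From TC, MC = TC'(x) = 261 - 108x + 9x^2 and AVC = VC/x = 261 - 54x + 3x^2.
AVC is minimized where dAVC/dx = -54 + 6x = 0, at x = 9; min AVC = 261 - 54·9 + 3·9^2 = $18.
With P < min AVC ($4 < $18), every unit sold adds to the loss.
Best response: produce nothing and absorb the $128 fixed cost.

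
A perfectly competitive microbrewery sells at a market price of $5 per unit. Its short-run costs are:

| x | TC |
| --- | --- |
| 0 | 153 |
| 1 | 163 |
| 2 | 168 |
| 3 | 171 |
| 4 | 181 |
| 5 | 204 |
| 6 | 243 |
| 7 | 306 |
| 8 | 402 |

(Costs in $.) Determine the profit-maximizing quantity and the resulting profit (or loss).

x = 0 (shut down); profit = -$153

Tabulate TR − TC: x=0: -153; x=1: -158; x=2: -158; x=3: -156; x=4: -161; x=5: -179; x=6: -213; x=7: -271; x=8: -362.
Profit is highest at x = 0. Equivalently, the lowest AVC in the table is 18/3 ≈ $6 at x = 3, and P = $5 falls below it — price never covers variable cost, so the firm shuts down and loses only its fixed cost.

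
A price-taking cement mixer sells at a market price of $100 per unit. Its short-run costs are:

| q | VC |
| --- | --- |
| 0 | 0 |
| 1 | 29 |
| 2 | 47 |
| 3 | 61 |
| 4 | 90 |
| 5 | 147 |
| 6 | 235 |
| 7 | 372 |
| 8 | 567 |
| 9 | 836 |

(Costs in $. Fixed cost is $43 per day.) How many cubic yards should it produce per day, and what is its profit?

Tabulate TR − TC: q=0: -43; q=1: 28; q=2: 110; q=3: 196; q=4: 267; q=5: 310; q=6: 322; q=7: 285; q=8: 190; q=9: 21.
Profit is maximized at q = 6. AVC there is 235/6 = $39.17 ≤ P, so producing beats shutting down (which would give -$43).

q = 6; profit = $322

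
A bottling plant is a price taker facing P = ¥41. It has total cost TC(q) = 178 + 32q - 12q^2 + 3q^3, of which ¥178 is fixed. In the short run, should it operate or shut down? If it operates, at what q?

Produce at q = 3

From TC, MC = TC'(q) = 32 - 24q + 9q^2 and AVC = VC/q = 32 - 12q + 3q^2.
AVC hits its minimum where MC = AVC, at q = 2, giving min AVC = 32 - 12·2 + 3·2^2 = ¥20.
P = ¥41 exceeds min AVC = ¥20, so the firm stays open.
Solving P = MC: -9 - 24q + 9q^2 = 0 ⇒ q = -1/3 or 3. On the upward-sloping branch, q* = 3.
Check: AVC at q = 3 is ¥23 ≤ P, so revenue covers variable cost.
Profit = P·q − TC = 41·3 − 247 = -¥124, a loss, but smaller than the ¥178 fixed cost the firm would lose by shutting down.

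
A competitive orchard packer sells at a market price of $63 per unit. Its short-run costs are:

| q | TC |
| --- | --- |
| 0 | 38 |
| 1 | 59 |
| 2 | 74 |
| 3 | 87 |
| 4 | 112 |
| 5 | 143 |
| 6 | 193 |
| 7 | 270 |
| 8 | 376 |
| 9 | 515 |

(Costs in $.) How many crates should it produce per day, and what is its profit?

q = 6; profit = $185

Compute π = P·q − TC at each output: q=0: -38; q=1: 4; q=2: 52; q=3: 102; q=4: 140; q=5: 172; q=6: 185; q=7: 171; q=8: 128; q=9: 52.
Profit is maximized at q = 6. AVC there is 155/6 = $25.83 ≤ P, so producing beats shutting down (which would give -$38).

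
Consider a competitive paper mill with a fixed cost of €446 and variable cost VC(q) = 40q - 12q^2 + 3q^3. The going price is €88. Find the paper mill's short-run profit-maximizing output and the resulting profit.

AVC = 40 - 12q + 3q^2 has its minimum €28 at q = 2; price €88 clears that bar, so the firm operates.
With MC = 40 - 24q + 9q^2, P = MC on the upward-sloping part at q* = 4.
TR = 88·4 = 352. TC = 446 + 160 = 606. Profit = 352 − 606 = -€254.
By producing, the firm covers all variable cost plus €192 of fixed cost; shutting down would lose the full €446.

Profit = -€254 at q = 4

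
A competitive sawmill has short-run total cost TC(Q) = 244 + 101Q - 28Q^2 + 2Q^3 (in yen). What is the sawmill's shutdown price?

¥3 per unit

Short-run supply begins at min AVC. From VC = 101Q - 28Q^2 + 2Q^3, AVC = 101 - 28Q + 2Q^2.
At the minimum of AVC, MC = AVC. MC = 101 - 56Q + 6Q^2; setting MC = AVC gives 4Q^2 - 28Q = 0, so Q = 7. min AVC = 3.
For P < ¥3 the firm produces nothing.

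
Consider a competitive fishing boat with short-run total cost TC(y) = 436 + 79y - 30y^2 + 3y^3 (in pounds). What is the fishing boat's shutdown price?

£4 per unit

The shutdown price is the minimum of AVC. VC = 79y - 30y^2 + 3y^3, so AVC = 79 - 30y + 3y^2.
dAVC/dy = -30 + 6y = 0 gives y = 5. min AVC = 79 - 30·5 + 3·5^2 = 4.
For P < £4 the firm produces nothing.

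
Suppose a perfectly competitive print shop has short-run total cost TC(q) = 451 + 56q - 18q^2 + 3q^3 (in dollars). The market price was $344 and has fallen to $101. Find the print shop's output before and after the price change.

AVC = 56 - 18q + 3q^2, minimized at q = 3 where min AVC = $29. MC = 56 - 36q + 9q^2.
At P = $344 ≥ min AVC, set P = MC on the rising branch: q = 8.
At P = $101 ≥ min AVC, set P = MC: q = 5. The firm stays open but cuts output.

Output falls from 8 to 5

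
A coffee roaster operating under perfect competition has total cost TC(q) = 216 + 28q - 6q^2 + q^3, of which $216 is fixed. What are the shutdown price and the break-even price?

AVC = 28 - 6q + q^2; minimized at q = 3, giving min AVC = $19. That is the shutdown price.
ATC = 216/q + 28 - 6q + q^2. Setting dATC/dq = −216/q^2 − 6 + 2q = 0 gives q = 6 (since 2·6^3 − 6·6^2 = 216).
min ATC = 216/6 + 28 − 6·6 + 6^2 = $64. That is the break-even price.
For $19 ≤ P < $64 the firm produces at a loss; below $19 it shuts down.

Shutdown price = $19; break-even price = $64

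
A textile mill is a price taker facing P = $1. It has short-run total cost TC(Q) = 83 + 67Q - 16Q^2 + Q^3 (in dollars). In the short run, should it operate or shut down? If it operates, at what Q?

From TC, MC = TC'(Q) = 67 - 32Q + 3Q^2 and AVC = VC/Q = 67 - 16Q + Q^2.
The AVC parabola has its vertex at Q = 16/2 = 8, where AVC = 67 - 16·8 + 8^2 = $3.
P = $1 lies below min AVC = $3; no output level covers variable cost.
The firm minimizes its loss by shutting down and losing only its fixed cost of $83.

Shut down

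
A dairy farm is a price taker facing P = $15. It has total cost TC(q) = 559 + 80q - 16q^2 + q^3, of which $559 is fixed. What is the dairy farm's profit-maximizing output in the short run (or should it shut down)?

From TC, MC = TC'(q) = 80 - 32q + 3q^2 and AVC = VC/q = 80 - 16q + q^2.
AVC hits its minimum where MC = AVC, at q = 8, giving min AVC = 80 - 16·8 + 8^2 = $16.
P = $15 lies below min AVC = $16; no output level covers variable cost.
Best response: produce nothing and absorb the $559 fixed cost.

Shut down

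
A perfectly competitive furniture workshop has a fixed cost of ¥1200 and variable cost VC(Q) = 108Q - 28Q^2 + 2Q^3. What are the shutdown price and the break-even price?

AVC = 108 - 28Q + 2Q^2; minimized at Q = 7, giving min AVC = ¥10. That is the shutdown price.
ATC = 1200/Q + 108 - 28Q + 2Q^2. Setting dATC/dQ = −1200/Q^2 − 28 + 4Q = 0 gives Q = 10 (since 4·10^3 − 28·10^2 = 1200).
min ATC = 1200/10 + 108 − 28·10 + 2·10^2 = ¥148. That is the break-even price.
For ¥10 ≤ P < ¥148 the firm produces at a loss; below ¥10 it shuts down.

Shutdown price = ¥10; break-even price = ¥148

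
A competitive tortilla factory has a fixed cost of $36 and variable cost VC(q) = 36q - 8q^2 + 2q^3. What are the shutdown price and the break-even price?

AVC = 36 - 8q + 2q^2; minimized at q = 2, giving min AVC = $28. That is the shutdown price.
ATC = 36/q + 36 - 8q + 2q^2. Setting dATC/dq = −36/q^2 − 8 + 4q = 0 gives q = 3 (since 4·3^3 − 8·3^2 = 36).
min ATC = 36/3 + 36 − 8·3 + 2·3^2 = $42. That is the break-even price.
Between these two prices the firm operates at a loss; above $42 it earns a profit.

Shutdown price = $28; break-even price = $42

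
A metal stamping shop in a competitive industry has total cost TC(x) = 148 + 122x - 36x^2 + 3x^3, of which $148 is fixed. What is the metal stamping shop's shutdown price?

Short-run supply begins at min AVC. From VC = 122x - 36x^2 + 3x^3, AVC = 122 - 36x + 3x^2.
At the minimum of AVC, MC = AVC. MC = 122 - 72x + 9x^2; setting MC = AVC gives 6x^2 - 36x = 0, so x = 6. min AVC = 14.
For P < $14 the firm produces nothing.

$14 per unit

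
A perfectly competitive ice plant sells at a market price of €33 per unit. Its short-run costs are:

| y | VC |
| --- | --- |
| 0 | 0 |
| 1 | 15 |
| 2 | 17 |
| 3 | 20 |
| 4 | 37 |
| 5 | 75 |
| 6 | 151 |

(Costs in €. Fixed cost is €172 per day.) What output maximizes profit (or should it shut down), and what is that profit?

y = 4; profit = -€77

Profit at each row (π = 33y − TC): y=0: -172; y=1: -154; y=2: -123; y=3: -93; y=4: -77; y=5: -82; y=6: -125.
Profit is maximized at y = 4. AVC there is 37/4 = €9.25 ≤ P, so producing beats shutting down (which would give -€172).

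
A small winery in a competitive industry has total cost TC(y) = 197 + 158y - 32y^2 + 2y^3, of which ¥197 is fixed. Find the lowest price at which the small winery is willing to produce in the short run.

¥30 per unit

Short-run supply begins at min AVC. From VC = 158y - 32y^2 + 2y^3, AVC = 158 - 32y + 2y^2.
dAVC/dy = -32 + 4y = 0 gives y = 8. min AVC = 158 - 32·8 + 2·8^2 = 30.
For P < ¥30 the firm produces nothing.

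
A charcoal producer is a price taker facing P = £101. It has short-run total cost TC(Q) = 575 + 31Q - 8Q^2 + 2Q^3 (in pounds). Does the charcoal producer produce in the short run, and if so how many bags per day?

Variable cost is VC = 31Q - 8Q^2 + 2Q^3, so AVC = VC/Q = 31 - 8Q + 2Q^2 and MC = dTC/dQ = 31 - 16Q + 6Q^2.
The AVC parabola has its vertex at Q = 8/4 = 2, where AVC = 31 - 8·2 + 2·2^2 = £23.
P = £101 exceeds min AVC = £23, so the firm stays open.
P = MC gives -70 - 16Q + 6Q^2 = 0, with roots -7/3 and 5. Take the larger (rising MC): Q* = 5.
Check: AVC at Q = 5 is £41 ≤ P, so revenue covers variable cost.
Profit = P·Q − TC = 101·5 − 780 = -£275, a loss, but smaller than the £575 fixed cost the firm would lose by shutting down.

Produce at Q = 5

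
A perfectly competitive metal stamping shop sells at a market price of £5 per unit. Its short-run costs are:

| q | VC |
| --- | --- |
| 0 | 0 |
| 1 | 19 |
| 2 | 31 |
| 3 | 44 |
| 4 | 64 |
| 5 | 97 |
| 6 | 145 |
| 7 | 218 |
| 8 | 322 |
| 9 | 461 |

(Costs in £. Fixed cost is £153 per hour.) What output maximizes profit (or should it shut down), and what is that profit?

q = 0 (shut down); profit = -£153

Profit at each row (π = 5q − TC): q=0: -153; q=1: -167; q=2: -174; q=3: -182; q=4: -197; q=5: -225; q=6: -268; q=7: -336; q=8: -435; q=9: -569.
Profit is highest at q = 0. Equivalently, the lowest AVC in the table is 44/3 ≈ £14.67 at q = 3, and P = £5 falls below it — price never covers variable cost, so the firm shuts down and loses only its fixed cost.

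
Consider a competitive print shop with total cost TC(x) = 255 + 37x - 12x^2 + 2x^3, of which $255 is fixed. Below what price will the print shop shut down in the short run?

Short-run supply begins at min AVC. From VC = 37x - 12x^2 + 2x^3, AVC = 37 - 12x + 2x^2.
dAVC/dx = -12 + 4x = 0 gives x = 3. min AVC = 37 - 12·3 + 2·3^2 = 19.
For P < $19 the firm produces nothing.

$19 per unit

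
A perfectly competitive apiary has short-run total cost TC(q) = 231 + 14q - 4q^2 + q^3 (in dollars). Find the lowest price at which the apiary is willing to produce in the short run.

The shutdown price is the minimum of AVC. VC = 14q - 4q^2 + q^3, so AVC = 14 - 4q + q^2.
dAVC/dq = -4 + 2q = 0 gives q = 2. min AVC = 14 - 4·2 + 2^2 = 10.
The firm shuts down for any P below $10.

$10 per unit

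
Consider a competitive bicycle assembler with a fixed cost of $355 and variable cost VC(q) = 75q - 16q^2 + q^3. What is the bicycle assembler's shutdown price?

$11 per unit

Short-run supply begins at min AVC. From VC = 75q - 16q^2 + q^3, AVC = 75 - 16q + q^2.
At the minimum of AVC, MC = AVC. MC = 75 - 32q + 3q^2; setting MC = AVC gives 2q^2 - 16q = 0, so q = 8. min AVC = 11.
For P < $11 the firm produces nothing.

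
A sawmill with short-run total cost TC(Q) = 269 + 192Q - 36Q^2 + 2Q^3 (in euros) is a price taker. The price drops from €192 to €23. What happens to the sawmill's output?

MC = 192 - 72Q + 6Q^2; the shutdown threshold is min AVC = €30 (at Q = 9).
At P = €192 ≥ min AVC, set P = MC on the rising branch: Q = 12.
At P = €23 < min AVC = €30, price no longer covers variable cost at any output, so the firm shuts down: Q = 0.

Output falls from 12 to 0 (the firm shuts down)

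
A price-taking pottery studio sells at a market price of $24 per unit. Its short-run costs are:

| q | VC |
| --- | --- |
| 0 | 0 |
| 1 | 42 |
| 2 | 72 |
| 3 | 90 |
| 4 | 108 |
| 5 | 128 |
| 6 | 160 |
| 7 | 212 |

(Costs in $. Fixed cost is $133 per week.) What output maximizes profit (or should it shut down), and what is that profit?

q = 0 (shut down); profit = -$133

Profit at each row (π = 24q − TC): q=0: -133; q=1: -151; q=2: -157; q=3: -151; q=4: -145; q=5: -141; q=6: -149; q=7: -177.
Profit is highest at q = 0. Equivalently, the lowest AVC in the table is 128/5 ≈ $25.60 at q = 5, and P = $24 falls below it — price never covers variable cost, so the firm shuts down and loses only its fixed cost.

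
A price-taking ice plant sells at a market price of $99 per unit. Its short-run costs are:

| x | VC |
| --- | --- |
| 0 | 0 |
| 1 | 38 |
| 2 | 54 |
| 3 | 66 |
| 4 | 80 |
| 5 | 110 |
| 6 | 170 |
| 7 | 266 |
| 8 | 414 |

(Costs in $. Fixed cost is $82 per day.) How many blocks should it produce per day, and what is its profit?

x = 7; profit = $345

Compute π = P·x − TC at each output: x=0: -82; x=1: -21; x=2: 62; x=3: 149; x=4: 234; x=5: 303; x=6: 342; x=7: 345; x=8: 296.
Profit is maximized at x = 7. AVC there is 266/7 = $38 ≤ P, so producing beats shutting down (which would give -$82).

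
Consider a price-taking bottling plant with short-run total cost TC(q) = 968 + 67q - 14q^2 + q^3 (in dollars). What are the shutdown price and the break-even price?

Shutdown price = $18; break-even price = $122

Shutdown price = min AVC. AVC = 67 - 14q + q^2, with vertex at q = 7 and minimum $18.
ATC = 968/q + 67 - 14q + q^2. Setting dATC/dq = −968/q^2 − 14 + 2q = 0 gives q = 11 (since 2·11^3 − 14·11^2 = 968).
min ATC = 968/11 + 67 − 14·11 + 11^2 = $122. That is the break-even price.
For $18 ≤ P < $122 the firm produces at a loss; below $18 it shuts down.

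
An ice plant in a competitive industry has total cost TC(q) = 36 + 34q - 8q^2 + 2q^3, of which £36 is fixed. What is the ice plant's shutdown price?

£26 per unit

The firm shuts down when price falls below the minimum of average variable cost. AVC = VC/q = 34 - 8q + 2q^2.
dAVC/dq = -8 + 4q = 0 gives q = 2. min AVC = 34 - 8·2 + 2·2^2 = 26.
For P < £26 the firm produces nothing.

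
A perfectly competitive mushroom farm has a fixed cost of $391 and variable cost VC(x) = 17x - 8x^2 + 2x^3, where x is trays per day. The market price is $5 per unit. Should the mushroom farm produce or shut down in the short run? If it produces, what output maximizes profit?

Strip out fixed cost: VC = 17x - 8x^2 + 2x^3. Then AVC = 17 - 8x + 2x^2 and MC = 17 - 16x + 6x^2.
AVC hits its minimum where MC = AVC, at x = 2, giving min AVC = 17 - 8·2 + 2·2^2 = $9.
P = $5 lies below min AVC = $9; no output level covers variable cost.
Best response: produce nothing and absorb the $391 fixed cost.

Shut down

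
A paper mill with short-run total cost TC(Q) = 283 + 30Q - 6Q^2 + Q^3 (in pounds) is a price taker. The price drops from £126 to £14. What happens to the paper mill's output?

Output falls from 8 to 0 (the firm shuts down)

MC = 30 - 12Q + 3Q^2; the shutdown threshold is min AVC = £21 (at Q = 3).
At P = £126 ≥ min AVC, set P = MC on the rising branch: Q = 8.
At P = £14 < min AVC = £21, price no longer covers variable cost at any output, so the firm shuts down: Q = 0.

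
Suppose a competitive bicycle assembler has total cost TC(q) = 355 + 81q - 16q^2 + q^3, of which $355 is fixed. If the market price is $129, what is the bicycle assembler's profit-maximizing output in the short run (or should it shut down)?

Produce at q = 12

Variable cost is VC = 81q - 16q^2 + q^3, so AVC = VC/q = 81 - 16q + q^2 and MC = dTC/dq = 81 - 32q + 3q^2.
AVC is minimized where dAVC/dq = -16 + 2q = 0, at q = 8; min AVC = 81 - 16·8 + 8^2 = $17.
Since P = $129 ≥ min AVC = $17, price covers variable cost and the firm should produce.
P = MC gives -48 - 32q + 3q^2 = 0, with roots -4/3 and 12. Take the larger (rising MC): q* = 12.
Check: AVC at q = 12 is $33 ≤ P, so revenue covers variable cost.
Profit = P·q − TC = 129·12 − 751 = $797.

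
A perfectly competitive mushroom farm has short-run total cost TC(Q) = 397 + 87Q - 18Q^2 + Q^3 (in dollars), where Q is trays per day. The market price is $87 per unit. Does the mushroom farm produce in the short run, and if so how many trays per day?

Produce at Q = 12

From TC, MC = TC'(Q) = 87 - 36Q + 3Q^2 and AVC = VC/Q = 87 - 18Q + Q^2.
The AVC parabola has its vertex at Q = 18/2 = 9, where AVC = 87 - 18·9 + 9^2 = $6.
Because $87 ≥ $6, revenue can cover variable cost; the firm operates.
Solving P = MC: -36Q + 3Q^2 = 0 ⇒ Q = 0 or 12. On the upward-sloping branch, Q* = 12.
Check: AVC at Q = 12 is $15 ≤ P, so revenue covers variable cost.
Profit = P·Q − TC = 87·12 − 577 = $467.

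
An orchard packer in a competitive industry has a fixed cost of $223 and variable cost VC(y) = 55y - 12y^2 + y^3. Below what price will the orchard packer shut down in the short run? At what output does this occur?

The shutdown price is the minimum of AVC. VC = 55y - 12y^2 + y^3, so AVC = 55 - 12y + y^2.
At the minimum of AVC, MC = AVC. MC = 55 - 24y + 3y^2; setting MC = AVC gives 2y^2 - 12y = 0, so y = 6. min AVC = 19.
The firm shuts down for any P below $19.

$19 per unit, at y = 6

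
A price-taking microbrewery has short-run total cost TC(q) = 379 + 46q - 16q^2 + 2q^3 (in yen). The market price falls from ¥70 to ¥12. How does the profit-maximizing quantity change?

Output falls from 6 to 0 (the firm shuts down)

MC = 46 - 32q + 6q^2; the shutdown threshold is min AVC = ¥14 (at q = 4).
With P = ¥70 above the shutdown price, P = MC gives q = 6.
At P = ¥12 < min AVC = ¥14, price no longer covers variable cost at any output, so the firm shuts down: q = 0.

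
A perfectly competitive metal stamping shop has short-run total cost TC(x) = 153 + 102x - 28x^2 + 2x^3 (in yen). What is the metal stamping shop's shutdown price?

¥4 per unit

The firm shuts down when price falls below the minimum of average variable cost. AVC = VC/x = 102 - 28x + 2x^2.
At the minimum of AVC, MC = AVC. MC = 102 - 56x + 6x^2; setting MC = AVC gives 4x^2 - 28x = 0, so x = 7. min AVC = 4.
The firm shuts down for any P below ¥4.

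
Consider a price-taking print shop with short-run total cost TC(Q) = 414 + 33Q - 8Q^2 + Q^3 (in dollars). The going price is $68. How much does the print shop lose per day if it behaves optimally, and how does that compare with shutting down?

Profit = -$120 at Q = 7

AVC = 33 - 8Q + Q^2 has its minimum $17 at Q = 4; price $68 clears that bar, so the firm operates.
MC = 33 - 16Q + 3Q^2. Setting P = MC and taking the root on the rising branch gives Q* = 7.
TR = 68·7 = 476. TC = 414 + 182 = 596. Profit = 476 − 596 = -$120.
Shutting down would mean losing the fixed cost of $414, so operating at a loss of $120 is better by $294.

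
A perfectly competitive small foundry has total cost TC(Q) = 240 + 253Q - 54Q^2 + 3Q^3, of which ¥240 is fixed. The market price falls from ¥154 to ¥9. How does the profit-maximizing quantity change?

Output falls from 11 to 0 (the firm shuts down)

MC = 253 - 108Q + 9Q^2; the shutdown threshold is min AVC = ¥10 (at Q = 9).
With P = ¥154 above the shutdown price, P = MC gives Q = 11.
At P = ¥9 < min AVC = ¥10, price no longer covers variable cost at any output, so the firm shuts down: Q = 0.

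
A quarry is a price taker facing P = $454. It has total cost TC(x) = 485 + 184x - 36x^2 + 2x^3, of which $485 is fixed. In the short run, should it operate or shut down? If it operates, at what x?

From TC, MC = TC'(x) = 184 - 72x + 6x^2 and AVC = VC/x = 184 - 36x + 2x^2.
AVC hits its minimum where MC = AVC, at x = 9, giving min AVC = 184 - 36·9 + 2·9^2 = $22.
Because $454 ≥ $22, revenue can cover variable cost; the firm operates.
Solving P = MC: -270 - 72x + 6x^2 = 0 ⇒ x = -3 or 15. On the upward-sloping branch, x* = 15.
Check: AVC at x = 15 is $94 ≤ P, so revenue covers variable cost.
Profit = P·x − TC = 454·15 − 1895 = $4915.

Produce at x = 15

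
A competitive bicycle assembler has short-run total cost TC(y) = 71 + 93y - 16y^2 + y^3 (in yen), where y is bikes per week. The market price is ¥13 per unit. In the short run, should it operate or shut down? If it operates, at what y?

Shut down

From TC, MC = TC'(y) = 93 - 32y + 3y^2 and AVC = VC/y = 93 - 16y + y^2.
The AVC parabola has its vertex at y = 16/2 = 8, where AVC = 93 - 16·8 + 8^2 = ¥29.
Since P = ¥13 < min AVC = ¥29, price fails to cover variable cost at any output.
Best response: produce nothing and absorb the ¥71 fixed cost.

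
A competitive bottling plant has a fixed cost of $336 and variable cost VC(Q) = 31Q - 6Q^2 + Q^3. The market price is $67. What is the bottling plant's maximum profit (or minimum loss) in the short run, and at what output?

AVC = 31 - 6Q + Q^2; min AVC = $22 at Q = 3. Since P = $67 ≥ min AVC, the firm produces.
With MC = 31 - 12Q + 3Q^2, P = MC on the upward-sloping part at Q* = 6.
TR = 67·6 = 402. TC = 336 + 186 = 522. Profit = 402 − 522 = -$120.
By producing, the firm covers all variable cost plus $216 of fixed cost; shutting down would lose the full $336.

Profit = -$120 at Q = 6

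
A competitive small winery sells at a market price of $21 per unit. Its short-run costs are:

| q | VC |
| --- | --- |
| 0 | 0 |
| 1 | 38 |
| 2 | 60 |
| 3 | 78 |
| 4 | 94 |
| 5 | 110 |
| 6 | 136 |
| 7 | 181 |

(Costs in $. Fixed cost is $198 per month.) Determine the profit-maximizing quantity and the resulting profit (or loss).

q = 0 (shut down); profit = -$198

Profit at each row (π = 21q − TC): q=0: -198; q=1: -215; q=2: -216; q=3: -213; q=4: -208; q=5: -203; q=6: -208; q=7: -232.
Profit is highest at q = 0. Equivalently, the lowest AVC in the table is 110/5 ≈ $22 at q = 5, and P = $21 falls below it — price never covers variable cost, so the firm shuts down and loses only its fixed cost.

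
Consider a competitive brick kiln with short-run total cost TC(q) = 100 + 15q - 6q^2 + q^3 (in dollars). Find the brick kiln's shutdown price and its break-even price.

Shutdown price = $6; break-even price = $30

Shutdown price = min AVC. AVC = 15 - 6q + q^2, with vertex at q = 3 and minimum $6.
ATC = 100/q + 15 - 6q + q^2. Setting dATC/dq = −100/q^2 − 6 + 2q = 0 gives q = 5 (since 2·5^3 − 6·5^2 = 100).
min ATC = 100/5 + 15 − 6·5 + 5^2 = $30. That is the break-even price.
Between these two prices the firm operates at a loss; above $30 it earns a profit.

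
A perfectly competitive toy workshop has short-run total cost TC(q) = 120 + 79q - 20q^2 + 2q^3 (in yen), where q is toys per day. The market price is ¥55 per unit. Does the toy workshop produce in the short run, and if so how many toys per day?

Produce at q = 6

From TC, MC = TC'(q) = 79 - 40q + 6q^2 and AVC = VC/q = 79 - 20q + 2q^2.
AVC is minimized where dAVC/dq = -20 + 4q = 0, at q = 5; min AVC = 79 - 20·5 + 2·5^2 = ¥29.
P = ¥55 exceeds min AVC = ¥29, so the firm stays open.
P = MC gives 24 - 40q + 6q^2 = 0, with roots 2/3 and 6. Take the larger (rising MC): q* = 6.
Check: AVC at q = 6 is ¥31 ≤ P, so revenue covers variable cost.
Profit = P·q − TC = 55·6 − 306 = ¥24.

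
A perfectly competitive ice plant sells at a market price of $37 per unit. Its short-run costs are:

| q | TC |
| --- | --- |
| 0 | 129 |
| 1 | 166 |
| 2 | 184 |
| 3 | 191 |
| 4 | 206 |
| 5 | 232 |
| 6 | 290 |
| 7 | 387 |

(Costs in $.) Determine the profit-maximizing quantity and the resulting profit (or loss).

Profit at each row (π = 37q − TC): q=0: -129; q=1: -129; q=2: -110; q=3: -80; q=4: -58; q=5: -47; q=6: -68; q=7: -128.
Profit is maximized at q = 5. AVC there is 103/5 = $20.60 ≤ P, so producing beats shutting down (which would give -$129).

q = 5; profit = -$47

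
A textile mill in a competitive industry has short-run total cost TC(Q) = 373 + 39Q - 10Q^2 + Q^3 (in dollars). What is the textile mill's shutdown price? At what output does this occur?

The shutdown price is the minimum of AVC. VC = 39Q - 10Q^2 + Q^3, so AVC = 39 - 10Q + Q^2.
dAVC/dQ = -10 + 2Q = 0 gives Q = 5. min AVC = 39 - 10·5 + 5^2 = 14.
So the shutdown price is $14.

$14 per unit, at Q = 5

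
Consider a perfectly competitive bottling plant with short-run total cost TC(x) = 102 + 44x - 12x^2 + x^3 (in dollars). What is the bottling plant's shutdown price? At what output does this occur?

The firm shuts down when price falls below the minimum of average variable cost. AVC = VC/x = 44 - 12x + x^2.
dAVC/dx = -12 + 2x = 0 gives x = 6. min AVC = 44 - 12·6 + 6^2 = 8.
The firm shuts down for any P below $8.

$8 per unit, at x = 6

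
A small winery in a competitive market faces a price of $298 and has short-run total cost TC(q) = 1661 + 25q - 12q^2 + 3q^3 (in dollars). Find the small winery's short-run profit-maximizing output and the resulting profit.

Profit = -$191 at q = 7

AVC = 25 - 12q + 3q^2; min AVC = $13 at q = 2. Since P = $298 ≥ min AVC, the firm produces.
MC = 25 - 24q + 9q^2. Setting P = MC and taking the root on the rising branch gives q* = 7.
TR = 298·7 = 2086. TC = 1661 + 616 = 2277. Profit = 2086 − 2277 = -$191.
By producing, the firm covers all variable cost plus $1470 of fixed cost; shutting down would lose the full $1661.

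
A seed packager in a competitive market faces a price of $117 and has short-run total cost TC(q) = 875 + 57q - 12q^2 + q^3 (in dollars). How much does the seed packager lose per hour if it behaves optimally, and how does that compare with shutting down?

Profit = -$75 at q = 10

AVC = 57 - 12q + q^2; min AVC = $21 at q = 6. Since P = $117 ≥ min AVC, the firm produces.
MC = 57 - 24q + 3q^2. Setting P = MC and taking the root on the rising branch gives q* = 10.
TR = 117·10 = 1170. TC = 875 + 370 = 1245. Profit = 1170 − 1245 = -$75.
By producing, the firm covers all variable cost plus $800 of fixed cost; shutting down would lose the full $875.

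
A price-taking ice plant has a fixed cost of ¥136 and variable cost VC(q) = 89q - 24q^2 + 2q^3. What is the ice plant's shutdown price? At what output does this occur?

The firm shuts down when price falls below the minimum of average variable cost. AVC = VC/q = 89 - 24q + 2q^2.
dAVC/dq = -24 + 4q = 0 gives q = 6. min AVC = 89 - 24·6 + 2·6^2 = 17.
So the shutdown price is ¥17.

¥17 per unit, at q = 6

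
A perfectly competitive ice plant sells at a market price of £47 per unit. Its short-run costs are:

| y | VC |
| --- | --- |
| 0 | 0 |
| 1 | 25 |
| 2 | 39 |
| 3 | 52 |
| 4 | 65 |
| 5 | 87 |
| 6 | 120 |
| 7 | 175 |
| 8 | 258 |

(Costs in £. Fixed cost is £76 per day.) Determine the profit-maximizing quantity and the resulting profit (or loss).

y = 6; profit = £86

Tabulate TR − TC: y=0: -76; y=1: -54; y=2: -21; y=3: 13; y=4: 47; y=5: 72; y=6: 86; y=7: 78; y=8: 42.
Profit is maximized at y = 6. AVC there is 120/6 = £20 ≤ P, so producing beats shutting down (which would give -£76).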